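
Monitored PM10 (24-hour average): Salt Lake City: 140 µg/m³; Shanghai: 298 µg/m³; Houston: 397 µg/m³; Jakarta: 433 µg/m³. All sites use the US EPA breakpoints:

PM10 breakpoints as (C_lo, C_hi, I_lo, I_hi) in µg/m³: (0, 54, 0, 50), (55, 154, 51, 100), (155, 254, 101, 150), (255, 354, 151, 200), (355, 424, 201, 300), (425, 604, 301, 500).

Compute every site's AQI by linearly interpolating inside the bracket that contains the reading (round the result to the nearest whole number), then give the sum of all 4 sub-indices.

Salt Lake City 140: bracket 55–154 → index 51–100; slope 49/99, offset 85.
AQI = 51 + 49/99·85 ≈ 93.07 ⇒ 93.
Shanghai: 298 ∈ [255, 354] ↔ index [151, 200].
151 + (298−255)·(200−151)/(354−255) = 151 + 43·49/99 ≈ 172.28, so AQI = 172.
Houston 397: bracket 355–424 → index 201–300; slope 99/69, offset 42.
AQI = 201 + 99/69·42 ≈ 261.26 ⇒ 261.
Jakarta: 433 lies in 425–604, so I_lo=301, I_hi=500, C_lo=425, C_hi=604.
(500−301)/(604−425) × (433−425) + 301 = 199/179 × 8 + 301 ≈ 309.89 → 310.
AQIs: Salt Lake City=93, Shanghai=172, Houston=261, Jakarta=310. Sum = 93 + 172 + 261 + 310 = 836.

836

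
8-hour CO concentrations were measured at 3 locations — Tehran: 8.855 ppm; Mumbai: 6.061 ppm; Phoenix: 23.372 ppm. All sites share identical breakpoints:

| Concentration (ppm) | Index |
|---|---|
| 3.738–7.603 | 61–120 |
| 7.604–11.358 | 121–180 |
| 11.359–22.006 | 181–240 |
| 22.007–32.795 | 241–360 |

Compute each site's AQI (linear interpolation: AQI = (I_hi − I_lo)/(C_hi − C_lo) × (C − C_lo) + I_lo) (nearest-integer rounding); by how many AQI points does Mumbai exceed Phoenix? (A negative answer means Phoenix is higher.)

Tehran: 8.855 lies in 7.604–11.358, so I_lo=121, I_hi=180, C_lo=7.604, C_hi=11.358.
(180−121)/(11.358−7.604) × (8.855−7.604) + 121 = 59/3.754 × 1.251 + 121 ≈ 140.66 → 141.
Mumbai: 6.061 ∈ [3.738, 7.603] ↔ index [61, 120].
61 + (6.061−3.738)·(120−61)/(7.603−3.738) = 61 + 2.323·59/3.865 ≈ 96.46, so AQI = 96.
Phoenix: 23.372 ∈ [22.007, 32.795] ↔ index [241, 360].
241 + (23.372−22.007)·(360−241)/(32.795−22.007) = 241 + 1.365·119/10.788 ≈ 256.06, so AQI = 256.
AQIs: Tehran=141, Mumbai=96, Phoenix=256. Mumbai (96) − Phoenix (256) = -160.

-160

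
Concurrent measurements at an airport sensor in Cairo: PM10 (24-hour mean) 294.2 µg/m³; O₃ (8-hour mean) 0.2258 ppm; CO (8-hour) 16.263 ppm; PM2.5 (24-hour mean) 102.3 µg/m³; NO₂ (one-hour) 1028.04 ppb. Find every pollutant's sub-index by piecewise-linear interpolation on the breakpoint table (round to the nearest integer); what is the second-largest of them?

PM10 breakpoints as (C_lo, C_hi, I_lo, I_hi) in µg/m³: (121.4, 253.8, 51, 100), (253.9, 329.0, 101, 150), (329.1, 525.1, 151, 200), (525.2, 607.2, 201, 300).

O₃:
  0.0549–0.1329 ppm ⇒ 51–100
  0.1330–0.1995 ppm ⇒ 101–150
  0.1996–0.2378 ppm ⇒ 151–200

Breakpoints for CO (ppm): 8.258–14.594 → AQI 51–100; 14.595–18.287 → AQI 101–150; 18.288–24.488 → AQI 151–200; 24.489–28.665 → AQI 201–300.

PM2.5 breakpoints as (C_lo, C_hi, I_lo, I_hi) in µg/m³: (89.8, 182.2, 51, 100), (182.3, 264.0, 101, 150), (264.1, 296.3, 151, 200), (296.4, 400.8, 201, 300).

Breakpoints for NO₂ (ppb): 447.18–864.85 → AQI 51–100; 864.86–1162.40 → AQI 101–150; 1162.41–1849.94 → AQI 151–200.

128

PM10: row 253.9–329.0 (AQI 101–150). (150−101)·(294.2−253.9)/(329.0−253.9) + 101 = 49·40.3/75.1 + 101 ≈ 127.29 → 127.
O₃: 0.2258 lies in 0.1996–0.2378, so I_lo=151, I_hi=200, C_lo=0.1996, C_hi=0.2378.
(200−151)/(0.2378−0.1996) × (0.2258−0.1996) + 151 = 49/0.0382 × 0.0262 + 151 ≈ 184.61 → 185.
CO: 16.263 ∈ [14.595, 18.287] ↔ index [101, 150].
101 + (16.263−14.595)·(150−101)/(18.287−14.595) = 101 + 1.668·49/3.692 ≈ 123.14, so AQI = 123.
PM2.5 102.3: bracket 89.8–182.2 → index 51–100; slope 49/92.4, offset 12.5.
AQI = 51 + 49/92.4·12.5 ≈ 57.63 ⇒ 58.
NO₂: 1028.04 lies in 864.86–1162.40, so I_lo=101, I_hi=150, C_lo=864.86, C_hi=1162.40.
(150−101)/(1162.40−864.86) × (1028.04−864.86) + 101 = 49/297.54 × 163.18 + 101 ≈ 127.87 → 128.
Sub-indices: PM10→127, O₃→185, CO→123, PM2.5→58, NO₂→128. Ranked high→low: 185, 128, 127, 123, 58. Second-highest sub-index = 128.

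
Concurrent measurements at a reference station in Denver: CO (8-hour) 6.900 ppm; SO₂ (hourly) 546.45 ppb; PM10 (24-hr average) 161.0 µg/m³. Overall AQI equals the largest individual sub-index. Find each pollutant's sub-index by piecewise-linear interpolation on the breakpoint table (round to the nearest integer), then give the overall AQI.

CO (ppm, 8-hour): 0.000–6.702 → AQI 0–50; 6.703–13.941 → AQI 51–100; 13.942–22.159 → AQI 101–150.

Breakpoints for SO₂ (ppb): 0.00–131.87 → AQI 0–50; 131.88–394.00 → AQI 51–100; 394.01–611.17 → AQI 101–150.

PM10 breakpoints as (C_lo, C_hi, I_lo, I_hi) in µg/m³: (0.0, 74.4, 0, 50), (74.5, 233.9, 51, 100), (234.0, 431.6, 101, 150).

CO 6.900: bracket 6.703–13.941 → index 51–100; slope 49/7.238, offset 0.197.
AQI = 51 + 49/7.238·0.197 ≈ 52.33 ⇒ 52.
SO₂: 546.45 ∈ [394.01, 611.17] ↔ index [101, 150].
101 + (546.45−394.01)·(150−101)/(611.17−394.01) = 101 + 152.44·49/217.16 ≈ 135.40, so AQI = 135.
PM10: row 74.5–233.9 (AQI 51–100). (100−51)·(161.0−74.5)/(233.9−74.5) + 51 = 49·86.5/159.4 + 51 ≈ 77.59 → 78.
Sub-indices: CO→52, SO₂→135, PM10→78. Overall AQI = max = 135; dominant pollutant is SO₂.

135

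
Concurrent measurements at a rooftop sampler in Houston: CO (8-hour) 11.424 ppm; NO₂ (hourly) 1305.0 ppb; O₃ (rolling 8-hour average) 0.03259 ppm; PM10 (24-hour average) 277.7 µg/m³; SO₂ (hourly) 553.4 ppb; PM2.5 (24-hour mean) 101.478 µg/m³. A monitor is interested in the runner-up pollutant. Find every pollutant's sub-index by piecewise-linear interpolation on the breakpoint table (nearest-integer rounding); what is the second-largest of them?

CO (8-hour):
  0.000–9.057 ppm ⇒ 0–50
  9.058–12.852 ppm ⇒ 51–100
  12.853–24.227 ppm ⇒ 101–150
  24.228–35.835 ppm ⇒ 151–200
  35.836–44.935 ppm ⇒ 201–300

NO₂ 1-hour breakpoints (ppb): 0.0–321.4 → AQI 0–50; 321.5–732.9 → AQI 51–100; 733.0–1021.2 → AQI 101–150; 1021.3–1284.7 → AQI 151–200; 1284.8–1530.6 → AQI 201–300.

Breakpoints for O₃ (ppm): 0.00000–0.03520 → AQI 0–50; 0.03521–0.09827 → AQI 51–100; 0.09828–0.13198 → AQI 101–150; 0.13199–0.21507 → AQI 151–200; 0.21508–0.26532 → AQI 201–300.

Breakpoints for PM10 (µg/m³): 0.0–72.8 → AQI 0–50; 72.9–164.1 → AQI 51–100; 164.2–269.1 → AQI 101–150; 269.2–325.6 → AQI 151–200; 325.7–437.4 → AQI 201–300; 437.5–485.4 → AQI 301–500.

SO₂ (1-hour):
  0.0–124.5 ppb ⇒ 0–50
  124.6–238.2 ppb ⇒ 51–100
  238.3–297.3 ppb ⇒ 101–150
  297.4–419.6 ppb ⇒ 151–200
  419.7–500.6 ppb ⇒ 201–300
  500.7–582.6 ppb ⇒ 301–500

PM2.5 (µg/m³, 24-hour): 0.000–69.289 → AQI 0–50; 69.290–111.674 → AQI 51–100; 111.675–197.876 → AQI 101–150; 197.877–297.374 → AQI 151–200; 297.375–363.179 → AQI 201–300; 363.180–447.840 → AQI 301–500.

CO: 11.424 ∈ [9.058, 12.852] ↔ index [51, 100].
51 + (11.424−9.058)·(100−51)/(12.852−9.058) = 51 + 2.366·49/3.794 ≈ 81.56, so AQI = 82.
NO₂ 1305.0: bracket 1284.8–1530.6 → index 201–300; slope 99/245.8, offset 20.2.
AQI = 201 + 99/245.8·20.2 ≈ 209.14 ⇒ 209.
O₃ 0.03259: bracket 0.00000–0.03520 → index 0–50; slope 50/0.03520, offset 0.03259.
AQI = 0 + 50/0.03520·0.03259 ≈ 46.29 ⇒ 46.
PM10: 277.7 lies in 269.2–325.6, so I_lo=151, I_hi=200, C_lo=269.2, C_hi=325.6.
(200−151)/(325.6−269.2) × (277.7−269.2) + 151 = 49/56.4 × 8.5 + 151 ≈ 158.38 → 158.
SO₂ 553.4: bracket 500.7–582.6 → index 301–500; slope 199/81.9, offset 52.7.
AQI = 301 + 199/81.9·52.7 ≈ 429.05 ⇒ 429.
PM2.5: 101.478 lies in 69.290–111.674, so I_lo=51, I_hi=100, C_lo=69.290, C_hi=111.674.
(100−51)/(111.674−69.290) × (101.478−69.290) + 51 = 49/42.384 × 32.188 + 51 ≈ 88.21 → 88.
Sub-indices: CO→82, NO₂→209, O₃→46, PM10→158, SO₂→429, PM2.5→88. Ranked high→low: 429, 209, 158, 88, 82, 46. Second-highest sub-index = 209.

209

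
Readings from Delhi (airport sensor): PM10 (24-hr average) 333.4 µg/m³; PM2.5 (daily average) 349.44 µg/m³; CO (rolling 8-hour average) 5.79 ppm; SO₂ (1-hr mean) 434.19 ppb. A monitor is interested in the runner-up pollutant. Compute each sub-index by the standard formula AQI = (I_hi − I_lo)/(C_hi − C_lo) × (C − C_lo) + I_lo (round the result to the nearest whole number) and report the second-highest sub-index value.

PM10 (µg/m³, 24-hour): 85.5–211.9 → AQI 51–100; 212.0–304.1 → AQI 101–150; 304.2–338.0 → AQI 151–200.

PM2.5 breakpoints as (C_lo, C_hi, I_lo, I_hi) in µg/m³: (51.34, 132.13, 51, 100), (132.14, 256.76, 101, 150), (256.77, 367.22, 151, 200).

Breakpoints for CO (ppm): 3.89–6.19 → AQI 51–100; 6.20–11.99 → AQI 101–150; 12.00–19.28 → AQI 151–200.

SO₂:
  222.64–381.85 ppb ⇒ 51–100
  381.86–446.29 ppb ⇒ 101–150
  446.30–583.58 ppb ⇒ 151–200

192

PM10: 333.4 lies in 304.2–338.0, so I_lo=151, I_hi=200, C_lo=304.2, C_hi=338.0.
(200−151)/(338.0−304.2) × (333.4−304.2) + 151 = 49/33.8 × 29.2 + 151 ≈ 193.33 → 193.
PM2.5: 349.44 lies in 256.77–367.22, so I_lo=151, I_hi=200, C_lo=256.77, C_hi=367.22.
(200−151)/(367.22−256.77) × (349.44−256.77) + 151 = 49/110.45 × 92.67 + 151 ≈ 192.11 → 192.
CO: 5.79 ∈ [3.89, 6.19] ↔ index [51, 100].
51 + (5.79−3.89)·(100−51)/(6.19−3.89) = 51 + 1.90·49/2.30 ≈ 91.48, so AQI = 91.
SO₂ 434.19: bracket 381.86–446.29 → index 101–150; slope 49/64.43, offset 52.33.
AQI = 101 + 49/64.43·52.33 ≈ 140.80 ⇒ 141.
Sub-indices: PM10→193, PM2.5→192, CO→91, SO₂→141. Ranked high→low: 193, 192, 141, 91. Second-highest sub-index = 192.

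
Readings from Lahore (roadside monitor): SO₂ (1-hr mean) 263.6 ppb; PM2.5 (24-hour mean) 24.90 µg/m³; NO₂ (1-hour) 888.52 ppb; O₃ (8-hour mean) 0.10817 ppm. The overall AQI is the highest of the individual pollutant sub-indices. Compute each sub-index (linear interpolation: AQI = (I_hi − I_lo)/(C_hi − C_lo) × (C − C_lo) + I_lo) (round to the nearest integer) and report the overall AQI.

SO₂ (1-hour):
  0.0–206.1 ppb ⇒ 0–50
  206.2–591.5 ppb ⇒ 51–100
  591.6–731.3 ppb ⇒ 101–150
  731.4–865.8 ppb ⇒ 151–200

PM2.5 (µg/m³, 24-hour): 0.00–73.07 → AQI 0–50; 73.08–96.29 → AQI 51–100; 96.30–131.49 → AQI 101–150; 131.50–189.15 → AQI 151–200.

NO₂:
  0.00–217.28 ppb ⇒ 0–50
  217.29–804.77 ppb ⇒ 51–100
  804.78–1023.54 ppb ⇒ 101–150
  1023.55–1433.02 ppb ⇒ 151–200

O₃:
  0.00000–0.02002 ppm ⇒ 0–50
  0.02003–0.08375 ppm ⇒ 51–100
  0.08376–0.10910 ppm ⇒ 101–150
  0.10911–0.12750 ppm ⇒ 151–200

148

SO₂: 263.6 lies in 206.2–591.5, so I_lo=51, I_hi=100, C_lo=206.2, C_hi=591.5.
(100−51)/(591.5−206.2) × (263.6−206.2) + 51 = 49/385.3 × 57.4 + 51 ≈ 58.30 → 58.
PM2.5 24.90: bracket 0.00–73.07 → index 0–50; slope 50/73.07, offset 24.90.
AQI = 0 + 50/73.07·24.90 ≈ 17.04 ⇒ 17.
NO₂ 888.52: bracket 804.78–1023.54 → index 101–150; slope 49/218.76, offset 83.74.
AQI = 101 + 49/218.76·83.74 ≈ 119.76 ⇒ 120.
O₃: row 0.08376–0.10910 (AQI 101–150). (150−101)·(0.10817−0.08376)/(0.10910−0.08376) + 101 = 49·0.02441/0.02534 + 101 ≈ 148.20 → 148.
Sub-indices: SO₂→58, PM2.5→17, NO₂→120, O₃→148. Overall AQI = max = 148; dominant pollutant is O₃.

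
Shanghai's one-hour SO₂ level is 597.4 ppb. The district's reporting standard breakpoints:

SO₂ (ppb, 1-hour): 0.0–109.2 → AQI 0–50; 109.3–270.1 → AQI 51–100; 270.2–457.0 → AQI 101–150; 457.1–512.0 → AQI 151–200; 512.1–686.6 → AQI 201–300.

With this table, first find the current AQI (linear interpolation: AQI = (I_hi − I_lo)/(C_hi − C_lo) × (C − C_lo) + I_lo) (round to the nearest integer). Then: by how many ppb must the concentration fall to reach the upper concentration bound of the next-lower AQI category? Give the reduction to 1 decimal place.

85.4

SO₂: row 512.1–686.6 (AQI 201–300). (300−201)·(597.4−512.1)/(686.6−512.1) + 201 = 99·85.3/174.5 + 201 ≈ 249.39 → 249.
Current AQI 249 is in the Very Unhealthy range (201–300). The next-lower category tops out at AQI 200, whose upper concentration bound is 512.0 ppb.
Reduction needed = 597.4 − 512.0 = 85.4 ppb.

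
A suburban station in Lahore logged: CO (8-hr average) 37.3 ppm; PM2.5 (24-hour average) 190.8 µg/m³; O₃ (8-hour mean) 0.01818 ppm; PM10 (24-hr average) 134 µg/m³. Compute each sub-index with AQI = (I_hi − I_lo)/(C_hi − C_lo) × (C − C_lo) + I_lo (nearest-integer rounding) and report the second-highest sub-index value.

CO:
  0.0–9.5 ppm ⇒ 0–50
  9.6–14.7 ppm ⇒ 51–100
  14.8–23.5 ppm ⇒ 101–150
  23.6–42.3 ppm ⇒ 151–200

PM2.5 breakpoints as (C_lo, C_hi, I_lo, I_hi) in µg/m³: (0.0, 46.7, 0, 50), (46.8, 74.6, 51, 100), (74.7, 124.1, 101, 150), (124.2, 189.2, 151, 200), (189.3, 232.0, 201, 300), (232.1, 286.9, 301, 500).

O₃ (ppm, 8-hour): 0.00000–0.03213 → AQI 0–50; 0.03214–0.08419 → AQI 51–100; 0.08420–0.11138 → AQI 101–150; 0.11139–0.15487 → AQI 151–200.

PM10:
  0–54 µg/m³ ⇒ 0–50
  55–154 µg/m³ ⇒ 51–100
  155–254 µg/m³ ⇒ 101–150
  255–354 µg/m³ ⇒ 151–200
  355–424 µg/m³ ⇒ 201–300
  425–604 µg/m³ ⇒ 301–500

187

CO: row 23.6–42.3 (AQI 151–200). (200−151)·(37.3−23.6)/(42.3−23.6) + 151 = 49·13.7/18.7 + 151 ≈ 186.90 → 187.
PM2.5: 190.8 ∈ [189.3, 232.0] ↔ index [201, 300].
201 + (190.8−189.3)·(300−201)/(232.0−189.3) = 201 + 1.5·99/42.7 ≈ 204.48, so AQI = 204.
O₃ 0.01818: bracket 0.00000–0.03213 → index 0–50; slope 50/0.03213, offset 0.01818.
AQI = 0 + 50/0.03213·0.01818 ≈ 28.29 ⇒ 28.
PM10: row 55–154 (AQI 51–100). (100−51)·(134−55)/(154−55) + 51 = 49·79/99 + 51 ≈ 90.10 → 90.
Sub-indices: CO→187, PM2.5→204, O₃→28, PM10→90. Ranked high→low: 204, 187, 90, 28. Second-highest sub-index = 187.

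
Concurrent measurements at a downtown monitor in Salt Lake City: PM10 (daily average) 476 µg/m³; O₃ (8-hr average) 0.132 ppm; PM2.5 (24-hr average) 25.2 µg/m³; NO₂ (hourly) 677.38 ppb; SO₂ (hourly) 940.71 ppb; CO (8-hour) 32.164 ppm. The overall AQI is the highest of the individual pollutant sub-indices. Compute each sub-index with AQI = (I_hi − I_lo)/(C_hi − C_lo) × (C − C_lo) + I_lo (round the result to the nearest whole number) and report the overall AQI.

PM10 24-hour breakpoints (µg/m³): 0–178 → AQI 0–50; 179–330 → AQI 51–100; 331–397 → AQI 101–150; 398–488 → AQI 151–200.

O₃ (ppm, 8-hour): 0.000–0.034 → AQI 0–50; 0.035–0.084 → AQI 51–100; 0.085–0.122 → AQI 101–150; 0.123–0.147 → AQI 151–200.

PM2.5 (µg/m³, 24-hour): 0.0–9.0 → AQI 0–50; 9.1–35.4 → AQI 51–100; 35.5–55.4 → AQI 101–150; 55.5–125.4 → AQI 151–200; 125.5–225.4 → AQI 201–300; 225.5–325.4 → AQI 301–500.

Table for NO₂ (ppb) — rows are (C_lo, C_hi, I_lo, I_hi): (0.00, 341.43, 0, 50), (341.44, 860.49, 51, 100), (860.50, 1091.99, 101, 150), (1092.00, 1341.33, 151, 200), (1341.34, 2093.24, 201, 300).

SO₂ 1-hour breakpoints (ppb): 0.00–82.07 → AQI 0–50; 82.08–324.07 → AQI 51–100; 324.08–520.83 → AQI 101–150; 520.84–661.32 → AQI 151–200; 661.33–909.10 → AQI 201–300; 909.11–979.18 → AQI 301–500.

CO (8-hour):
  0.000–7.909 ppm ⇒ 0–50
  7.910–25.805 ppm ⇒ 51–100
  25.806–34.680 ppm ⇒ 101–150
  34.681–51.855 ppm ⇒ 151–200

PM10: 476 ∈ [398, 488] ↔ index [151, 200].
151 + (476−398)·(200−151)/(488−398) = 151 + 78·49/90 ≈ 193.47, so AQI = 193.
O₃ 0.132: bracket 0.123–0.147 → index 151–200; slope 49/0.024, offset 0.009.
AQI = 151 + 49/0.024·0.009 ≈ 169.38 ⇒ 169.
PM2.5: 25.2 ∈ [9.1, 35.4] ↔ index [51, 100].
51 + (25.2−9.1)·(100−51)/(35.4−9.1) = 51 + 16.1·49/26.3 ≈ 81.00, so AQI = 81.
NO₂: 677.38 ∈ [341.44, 860.49] ↔ index [51, 100].
51 + (677.38−341.44)·(100−51)/(860.49−341.44) = 51 + 335.94·49/519.05 ≈ 82.71, so AQI = 83.
SO₂: 940.71 ∈ [909.11, 979.18] ↔ index [301, 500].
301 + (940.71−909.11)·(500−301)/(979.18−909.11) = 301 + 31.60·199/70.07 ≈ 390.74, so AQI = 391.
CO 32.164: bracket 25.806–34.680 → index 101–150; slope 49/8.874, offset 6.358.
AQI = 101 + 49/8.874·6.358 ≈ 136.11 ⇒ 136.
Sub-indices: PM10→193, O₃→169, PM2.5→81, NO₂→83, SO₂→391, CO→136. Overall AQI = max = 391; dominant pollutant is SO₂.

391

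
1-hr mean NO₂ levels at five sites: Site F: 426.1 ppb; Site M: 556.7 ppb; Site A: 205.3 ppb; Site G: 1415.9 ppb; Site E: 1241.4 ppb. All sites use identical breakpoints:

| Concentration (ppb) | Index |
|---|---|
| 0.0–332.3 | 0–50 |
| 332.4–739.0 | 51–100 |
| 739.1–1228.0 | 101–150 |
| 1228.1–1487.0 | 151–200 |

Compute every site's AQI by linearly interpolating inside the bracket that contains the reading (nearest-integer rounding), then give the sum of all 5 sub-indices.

Site F 426.1: bracket 332.4–739.0 → index 51–100; slope 49/406.6, offset 93.7.
AQI = 51 + 49/406.6·93.7 ≈ 62.29 ⇒ 62.
Site M: 556.7 ∈ [332.4, 739.0] ↔ index [51, 100].
51 + (556.7−332.4)·(100−51)/(739.0−332.4) = 51 + 224.3·49/406.6 ≈ 78.03, so AQI = 78.
Site A: row 0.0–332.3 (AQI 0–50). (50−0)·(205.3−0.0)/(332.3−0.0) + 0 = 50·205.3/332.3 + 0 ≈ 30.89 → 31.
Site G: 1415.9 lies in 1228.1–1487.0, so I_lo=151, I_hi=200, C_lo=1228.1, C_hi=1487.0.
(200−151)/(1487.0−1228.1) × (1415.9−1228.1) + 151 = 49/258.9 × 187.8 + 151 ≈ 186.54 → 187.
Site E: 1241.4 ∈ [1228.1, 1487.0] ↔ index [151, 200].
151 + (1241.4−1228.1)·(200−151)/(1487.0−1228.1) = 151 + 13.3·49/258.9 ≈ 153.52, so AQI = 154.
AQIs: Site F=62, Site M=78, Site A=31, Site G=187, Site E=154. Sum = 62 + 78 + 31 + 187 + 154 = 512.

512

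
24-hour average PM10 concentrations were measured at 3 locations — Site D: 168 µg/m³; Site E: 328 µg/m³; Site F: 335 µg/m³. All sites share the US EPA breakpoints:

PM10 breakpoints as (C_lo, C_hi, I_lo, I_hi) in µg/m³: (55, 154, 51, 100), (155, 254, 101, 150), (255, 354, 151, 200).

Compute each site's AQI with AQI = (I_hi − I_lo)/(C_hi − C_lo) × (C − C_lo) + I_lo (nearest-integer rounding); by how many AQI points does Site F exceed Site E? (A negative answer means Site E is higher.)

Site D: row 155–254 (AQI 101–150). (150−101)·(168−155)/(254−155) + 101 = 49·13/99 + 101 ≈ 107.43 → 107.
Site E: 328 lies in 255–354, so I_lo=151, I_hi=200, C_lo=255, C_hi=354.
(200−151)/(354−255) × (328−255) + 151 = 49/99 × 73 + 151 ≈ 187.13 → 187.
Site F 335: bracket 255–354 → index 151–200; slope 49/99, offset 80.
AQI = 151 + 49/99·80 ≈ 190.60 ⇒ 191.
AQIs: Site D=107, Site E=187, Site F=191. Site F (191) − Site E (187) = 4.

4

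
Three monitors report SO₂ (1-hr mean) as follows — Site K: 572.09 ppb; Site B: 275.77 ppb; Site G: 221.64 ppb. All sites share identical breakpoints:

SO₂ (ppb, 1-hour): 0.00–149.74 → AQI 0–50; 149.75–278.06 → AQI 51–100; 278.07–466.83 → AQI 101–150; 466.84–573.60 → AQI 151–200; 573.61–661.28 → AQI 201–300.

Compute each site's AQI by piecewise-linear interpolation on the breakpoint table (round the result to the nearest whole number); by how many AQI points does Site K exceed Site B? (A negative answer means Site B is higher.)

Site K: 572.09 lies in 466.84–573.60, so I_lo=151, I_hi=200, C_lo=466.84, C_hi=573.60.
(200−151)/(573.60−466.84) × (572.09−466.84) + 151 = 49/106.76 × 105.25 + 151 ≈ 199.31 → 199.
Site B 275.77: bracket 149.75–278.06 → index 51–100; slope 49/128.31, offset 126.02.
AQI = 51 + 49/128.31·126.02 ≈ 99.13 ⇒ 99.
Site G: 221.64 ∈ [149.75, 278.06] ↔ index [51, 100].
51 + (221.64−149.75)·(100−51)/(278.06−149.75) = 51 + 71.89·49/128.31 ≈ 78.45, so AQI = 78.
AQIs: Site K=199, Site B=99, Site G=78. Site K (199) − Site B (99) = 100.

100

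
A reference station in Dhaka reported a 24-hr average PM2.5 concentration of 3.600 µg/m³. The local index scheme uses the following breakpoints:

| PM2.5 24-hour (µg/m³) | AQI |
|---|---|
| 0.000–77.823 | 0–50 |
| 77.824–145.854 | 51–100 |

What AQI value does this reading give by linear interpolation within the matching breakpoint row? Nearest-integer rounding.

2

PM2.5: 3.600 ∈ [0.000, 77.823] ↔ index [0, 50].
0 + (3.600−0.000)·(50−0)/(77.823−0.000) = 0 + 3.600·50/77.823 ≈ 2.31, so AQI = 2.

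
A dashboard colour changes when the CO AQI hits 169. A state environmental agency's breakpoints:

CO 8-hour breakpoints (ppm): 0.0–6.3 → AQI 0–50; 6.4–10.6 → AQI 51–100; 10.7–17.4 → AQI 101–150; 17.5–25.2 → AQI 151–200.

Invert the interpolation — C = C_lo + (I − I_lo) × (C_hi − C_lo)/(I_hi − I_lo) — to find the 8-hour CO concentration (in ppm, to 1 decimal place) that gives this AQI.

20.3

AQI 169 lies in the 151–200 band, which corresponds to 17.5–25.2 ppm.
C = 17.5 + (169−151)×(25.2−17.5)/(200−151) = 17.5 + 18×7.7/49 ≈ 20.329 ppm → 20.3 ppm to 1 dp.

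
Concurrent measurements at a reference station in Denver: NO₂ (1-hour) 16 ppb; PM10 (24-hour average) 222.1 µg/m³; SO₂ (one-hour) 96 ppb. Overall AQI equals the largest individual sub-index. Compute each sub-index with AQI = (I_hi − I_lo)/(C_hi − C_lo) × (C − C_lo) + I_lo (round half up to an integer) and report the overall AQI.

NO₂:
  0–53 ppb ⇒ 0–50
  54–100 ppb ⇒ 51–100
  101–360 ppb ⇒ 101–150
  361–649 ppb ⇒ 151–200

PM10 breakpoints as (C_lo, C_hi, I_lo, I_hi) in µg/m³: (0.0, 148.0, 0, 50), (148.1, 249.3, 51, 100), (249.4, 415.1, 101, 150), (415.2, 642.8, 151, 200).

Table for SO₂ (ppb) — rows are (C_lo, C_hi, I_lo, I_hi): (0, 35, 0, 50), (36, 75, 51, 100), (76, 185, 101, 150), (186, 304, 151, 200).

110

NO₂: row 0–53 (AQI 0–50). (50−0)·(16−0)/(53−0) + 0 = 50·16/53 + 0 ≈ 15.09 → 15.
PM10: 222.1 ∈ [148.1, 249.3] ↔ index [51, 100].
51 + (222.1−148.1)·(100−51)/(249.3−148.1) = 51 + 74.0·49/101.2 ≈ 86.83, so AQI = 87.
SO₂: 96 ∈ [76, 185] ↔ index [101, 150].
101 + (96−76)·(150−101)/(185−76) = 101 + 20·49/109 ≈ 109.99, so AQI = 110.
Sub-indices: NO₂→15, PM10→87, SO₂→110. Overall AQI = max = 110; dominant pollutant is SO₂.
AQI 110: Unhealthy for Sensitive Groups.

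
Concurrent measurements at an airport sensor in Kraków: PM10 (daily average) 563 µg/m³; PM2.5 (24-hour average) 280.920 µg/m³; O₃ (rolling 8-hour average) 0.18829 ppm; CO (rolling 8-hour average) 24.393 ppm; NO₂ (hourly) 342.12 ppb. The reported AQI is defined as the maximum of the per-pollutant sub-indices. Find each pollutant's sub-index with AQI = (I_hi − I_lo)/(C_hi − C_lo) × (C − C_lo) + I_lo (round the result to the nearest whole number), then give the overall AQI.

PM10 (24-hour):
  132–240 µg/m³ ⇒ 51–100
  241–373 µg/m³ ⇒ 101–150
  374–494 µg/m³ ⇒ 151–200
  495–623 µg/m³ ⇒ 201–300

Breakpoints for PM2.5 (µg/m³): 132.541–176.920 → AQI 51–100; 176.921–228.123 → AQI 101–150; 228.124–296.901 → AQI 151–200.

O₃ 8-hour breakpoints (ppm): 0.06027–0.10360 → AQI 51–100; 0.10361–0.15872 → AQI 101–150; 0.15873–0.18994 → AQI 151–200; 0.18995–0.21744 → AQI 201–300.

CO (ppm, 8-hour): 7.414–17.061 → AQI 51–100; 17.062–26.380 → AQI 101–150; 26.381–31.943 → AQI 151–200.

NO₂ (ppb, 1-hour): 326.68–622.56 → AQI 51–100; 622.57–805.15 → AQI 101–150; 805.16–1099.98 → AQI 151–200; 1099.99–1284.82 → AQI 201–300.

PM10: 563 lies in 495–623, so I_lo=201, I_hi=300, C_lo=495, C_hi=623.
(300−201)/(623−495) × (563−495) + 201 = 99/128 × 68 + 201 ≈ 253.59 → 254.
PM2.5: row 228.124–296.901 (AQI 151–200). (200−151)·(280.920−228.124)/(296.901−228.124) + 151 = 49·52.796/68.777 + 151 ≈ 188.61 → 189.
O₃: 0.18829 lies in 0.15873–0.18994, so I_lo=151, I_hi=200, C_lo=0.15873, C_hi=0.18994.
(200−151)/(0.18994−0.15873) × (0.18829−0.15873) + 151 = 49/0.03121 × 0.02956 + 151 ≈ 197.41 → 197.
CO 24.393: bracket 17.062–26.380 → index 101–150; slope 49/9.318, offset 7.331.
AQI = 101 + 49/9.318·7.331 ≈ 139.55 ⇒ 140.
NO₂: 342.12 lies in 326.68–622.56, so I_lo=51, I_hi=100, C_lo=326.68, C_hi=622.56.
(100−51)/(622.56−326.68) × (342.12−326.68) + 51 = 49/295.88 × 15.44 + 51 ≈ 53.56 → 54.
Sub-indices: PM10→254, PM2.5→189, O₃→197, CO→140, NO₂→54. Overall AQI = max = 254; dominant pollutant is PM10.
AQI 254: Very Unhealthy.

254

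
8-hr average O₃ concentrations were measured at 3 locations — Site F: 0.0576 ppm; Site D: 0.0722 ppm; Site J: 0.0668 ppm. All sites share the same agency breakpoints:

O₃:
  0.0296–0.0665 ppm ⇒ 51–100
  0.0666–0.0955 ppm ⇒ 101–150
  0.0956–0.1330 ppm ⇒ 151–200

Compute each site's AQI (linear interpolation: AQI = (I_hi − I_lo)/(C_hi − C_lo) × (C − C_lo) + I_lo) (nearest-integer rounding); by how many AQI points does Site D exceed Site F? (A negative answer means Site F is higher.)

22

Site F: 0.0576 lies in 0.0296–0.0665, so I_lo=51, I_hi=100, C_lo=0.0296, C_hi=0.0665.
(100−51)/(0.0665−0.0296) × (0.0576−0.0296) + 51 = 49/0.0369 × 0.0280 + 51 ≈ 88.18 → 88.
Site D 0.0722: bracket 0.0666–0.0955 → index 101–150; slope 49/0.0289, offset 0.0056.
AQI = 101 + 49/0.0289·0.0056 ≈ 110.49 ⇒ 110.
Site J 0.0668: bracket 0.0666–0.0955 → index 101–150; slope 49/0.0289, offset 0.0002.
AQI = 101 + 49/0.0289·0.0002 ≈ 101.34 ⇒ 101.
AQIs: Site F=88, Site D=110, Site J=101. Site D (110) − Site F (88) = 22.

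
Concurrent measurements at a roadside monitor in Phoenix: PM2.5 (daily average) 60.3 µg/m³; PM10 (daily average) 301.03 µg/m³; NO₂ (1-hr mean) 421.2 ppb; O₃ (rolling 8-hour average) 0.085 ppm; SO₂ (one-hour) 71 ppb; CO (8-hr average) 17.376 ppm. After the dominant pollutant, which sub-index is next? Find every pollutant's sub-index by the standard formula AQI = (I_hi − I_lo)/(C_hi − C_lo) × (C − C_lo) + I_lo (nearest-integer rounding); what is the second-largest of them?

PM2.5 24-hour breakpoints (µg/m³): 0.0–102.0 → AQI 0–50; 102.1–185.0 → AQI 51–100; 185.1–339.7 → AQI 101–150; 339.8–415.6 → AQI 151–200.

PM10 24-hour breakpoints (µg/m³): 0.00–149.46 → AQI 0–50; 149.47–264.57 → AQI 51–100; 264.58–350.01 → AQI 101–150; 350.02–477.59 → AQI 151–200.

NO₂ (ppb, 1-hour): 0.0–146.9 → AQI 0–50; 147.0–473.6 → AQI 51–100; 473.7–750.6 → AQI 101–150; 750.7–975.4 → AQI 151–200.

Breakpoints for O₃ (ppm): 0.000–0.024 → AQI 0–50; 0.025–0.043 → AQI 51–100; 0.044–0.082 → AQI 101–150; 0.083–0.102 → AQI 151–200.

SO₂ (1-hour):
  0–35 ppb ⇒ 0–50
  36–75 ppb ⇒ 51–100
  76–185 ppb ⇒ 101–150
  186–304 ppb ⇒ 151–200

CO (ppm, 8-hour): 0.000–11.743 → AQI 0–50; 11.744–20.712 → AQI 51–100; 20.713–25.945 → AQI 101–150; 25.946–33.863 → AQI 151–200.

PM2.5: 60.3 ∈ [0.0, 102.0] ↔ index [0, 50].
0 + (60.3−0.0)·(50−0)/(102.0−0.0) = 0 + 60.3·50/102.0 ≈ 29.56, so AQI = 30.
PM10 301.03: bracket 264.58–350.01 → index 101–150; slope 49/85.43, offset 36.45.
AQI = 101 + 49/85.43·36.45 ≈ 121.91 ⇒ 122.
NO₂: 421.2 ∈ [147.0, 473.6] ↔ index [51, 100].
51 + (421.2−147.0)·(100−51)/(473.6−147.0) = 51 + 274.2·49/326.6 ≈ 92.14, so AQI = 92.
O₃: 0.085 lies in 0.083–0.102, so I_lo=151, I_hi=200, C_lo=0.083, C_hi=0.102.
(200−151)/(0.102−0.083) × (0.085−0.083) + 151 = 49/0.019 × 0.002 + 151 ≈ 156.16 → 156.
SO₂ 71: bracket 36–75 → index 51–100; slope 49/39, offset 35.
AQI = 51 + 49/39·35 ≈ 94.97 ⇒ 95.
CO: 17.376 ∈ [11.744, 20.712] ↔ index [51, 100].
51 + (17.376−11.744)·(100−51)/(20.712−11.744) = 51 + 5.632·49/8.968 ≈ 81.77, so AQI = 82.
Sub-indices: PM2.5→30, PM10→122, NO₂→92, O₃→156, SO₂→95, CO→82. Ranked high→low: 156, 122, 95, 92, 82, 30. Second-highest sub-index = 122.

122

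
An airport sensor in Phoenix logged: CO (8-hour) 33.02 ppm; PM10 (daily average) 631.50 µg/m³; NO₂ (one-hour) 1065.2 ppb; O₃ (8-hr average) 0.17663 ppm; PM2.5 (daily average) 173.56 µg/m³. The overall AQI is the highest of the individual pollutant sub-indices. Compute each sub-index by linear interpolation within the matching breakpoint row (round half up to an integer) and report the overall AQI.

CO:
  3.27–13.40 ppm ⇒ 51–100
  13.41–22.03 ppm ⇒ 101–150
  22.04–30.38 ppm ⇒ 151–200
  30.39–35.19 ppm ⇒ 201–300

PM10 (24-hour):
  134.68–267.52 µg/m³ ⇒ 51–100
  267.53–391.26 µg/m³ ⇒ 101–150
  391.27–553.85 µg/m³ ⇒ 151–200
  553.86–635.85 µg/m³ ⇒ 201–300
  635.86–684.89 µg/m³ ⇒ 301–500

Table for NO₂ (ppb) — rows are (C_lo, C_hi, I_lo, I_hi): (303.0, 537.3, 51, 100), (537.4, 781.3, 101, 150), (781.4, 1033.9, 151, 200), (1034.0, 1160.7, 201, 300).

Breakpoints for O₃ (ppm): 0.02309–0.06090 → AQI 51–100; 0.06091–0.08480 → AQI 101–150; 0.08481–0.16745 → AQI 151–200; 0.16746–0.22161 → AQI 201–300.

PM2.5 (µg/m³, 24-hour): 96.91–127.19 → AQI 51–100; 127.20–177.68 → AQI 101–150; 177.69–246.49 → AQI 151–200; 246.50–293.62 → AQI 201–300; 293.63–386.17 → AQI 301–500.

295

CO: 33.02 lies in 30.39–35.19, so I_lo=201, I_hi=300, C_lo=30.39, C_hi=35.19.
(300−201)/(35.19−30.39) × (33.02−30.39) + 201 = 99/4.80 × 2.63 + 201 ≈ 255.24 → 255.
PM10 631.50: bracket 553.86–635.85 → index 201–300; slope 99/81.99, offset 77.64.
AQI = 201 + 99/81.99·77.64 ≈ 294.75 ⇒ 295.
NO₂: 1065.2 lies in 1034.0–1160.7, so I_lo=201, I_hi=300, C_lo=1034.0, C_hi=1160.7.
(300−201)/(1160.7−1034.0) × (1065.2−1034.0) + 201 = 99/126.7 × 31.2 + 201 ≈ 225.38 → 225.
O₃: 0.17663 ∈ [0.16746, 0.22161] ↔ index [201, 300].
201 + (0.17663−0.16746)·(300−201)/(0.22161−0.16746) = 201 + 0.00917·99/0.05415 ≈ 217.77, so AQI = 218.
PM2.5: row 127.20–177.68 (AQI 101–150). (150−101)·(173.56−127.20)/(177.68−127.20) + 101 = 49·46.36/50.48 + 101 ≈ 146.00 → 146.
Sub-indices: CO→255, PM10→295, NO₂→225, O₃→218, PM2.5→146. Overall AQI = max = 295; dominant pollutant is PM10.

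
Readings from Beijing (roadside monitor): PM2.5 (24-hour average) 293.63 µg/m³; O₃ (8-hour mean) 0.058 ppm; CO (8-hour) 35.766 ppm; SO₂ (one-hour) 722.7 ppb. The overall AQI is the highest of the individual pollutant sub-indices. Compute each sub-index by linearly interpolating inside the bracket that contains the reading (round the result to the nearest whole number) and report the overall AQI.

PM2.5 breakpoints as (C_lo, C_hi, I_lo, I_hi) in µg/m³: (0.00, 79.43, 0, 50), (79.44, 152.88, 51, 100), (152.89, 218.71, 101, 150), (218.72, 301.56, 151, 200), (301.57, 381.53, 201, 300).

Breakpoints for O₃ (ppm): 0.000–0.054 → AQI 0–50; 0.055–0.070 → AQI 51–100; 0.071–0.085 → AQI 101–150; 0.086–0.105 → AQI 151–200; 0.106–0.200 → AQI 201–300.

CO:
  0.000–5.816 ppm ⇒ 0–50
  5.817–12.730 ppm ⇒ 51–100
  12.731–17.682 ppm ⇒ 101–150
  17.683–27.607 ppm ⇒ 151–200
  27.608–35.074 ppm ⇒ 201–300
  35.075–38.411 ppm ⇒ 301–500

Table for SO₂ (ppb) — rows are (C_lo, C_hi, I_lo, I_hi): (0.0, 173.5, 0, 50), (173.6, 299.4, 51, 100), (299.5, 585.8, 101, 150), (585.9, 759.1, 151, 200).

342

PM2.5 293.63: bracket 218.72–301.56 → index 151–200; slope 49/82.84, offset 74.91.
AQI = 151 + 49/82.84·74.91 ≈ 195.31 ⇒ 195.
O₃: 0.058 lies in 0.055–0.070, so I_lo=51, I_hi=100, C_lo=0.055, C_hi=0.070.
(100−51)/(0.070−0.055) × (0.058−0.055) + 51 = 49/0.015 × 0.003 + 51 ≈ 60.80 → 61.
CO: 35.766 ∈ [35.075, 38.411] ↔ index [301, 500].
301 + (35.766−35.075)·(500−301)/(38.411−35.075) = 301 + 0.691·199/3.336 ≈ 342.22, so AQI = 342.
SO₂: row 585.9–759.1 (AQI 151–200). (200−151)·(722.7−585.9)/(759.1−585.9) + 151 = 49·136.8/173.2 + 151 ≈ 189.70 → 190.
Sub-indices: PM2.5→195, O₃→61, CO→342, SO₂→190. Overall AQI = max = 342; dominant pollutant is CO.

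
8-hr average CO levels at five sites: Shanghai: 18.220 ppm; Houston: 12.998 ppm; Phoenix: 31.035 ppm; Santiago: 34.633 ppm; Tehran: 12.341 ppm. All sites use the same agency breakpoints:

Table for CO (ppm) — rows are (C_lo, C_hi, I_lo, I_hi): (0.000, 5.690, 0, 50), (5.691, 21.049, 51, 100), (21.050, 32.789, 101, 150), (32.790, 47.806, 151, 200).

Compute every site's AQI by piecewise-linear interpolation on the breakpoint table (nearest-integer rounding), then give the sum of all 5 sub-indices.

537

Shanghai: 18.220 ∈ [5.691, 21.049] ↔ index [51, 100].
51 + (18.220−5.691)·(100−51)/(21.049−5.691) = 51 + 12.529·49/15.358 ≈ 90.97, so AQI = 91.
Houston 12.998: bracket 5.691–21.049 → index 51–100; slope 49/15.358, offset 7.307.
AQI = 51 + 49/15.358·7.307 ≈ 74.31 ⇒ 74.
Phoenix: row 21.050–32.789 (AQI 101–150). (150−101)·(31.035−21.050)/(32.789−21.050) + 101 = 49·9.985/11.739 + 101 ≈ 142.68 → 143.
Santiago: row 32.790–47.806 (AQI 151–200). (200−151)·(34.633−32.790)/(47.806−32.790) + 151 = 49·1.843/15.016 + 151 ≈ 157.01 → 157.
Tehran 12.341: bracket 5.691–21.049 → index 51–100; slope 49/15.358, offset 6.650.
AQI = 51 + 49/15.358·6.650 ≈ 72.22 ⇒ 72.
AQIs: Shanghai=91, Houston=74, Phoenix=143, Santiago=157, Tehran=72. Sum = 91 + 74 + 143 + 157 + 72 = 537.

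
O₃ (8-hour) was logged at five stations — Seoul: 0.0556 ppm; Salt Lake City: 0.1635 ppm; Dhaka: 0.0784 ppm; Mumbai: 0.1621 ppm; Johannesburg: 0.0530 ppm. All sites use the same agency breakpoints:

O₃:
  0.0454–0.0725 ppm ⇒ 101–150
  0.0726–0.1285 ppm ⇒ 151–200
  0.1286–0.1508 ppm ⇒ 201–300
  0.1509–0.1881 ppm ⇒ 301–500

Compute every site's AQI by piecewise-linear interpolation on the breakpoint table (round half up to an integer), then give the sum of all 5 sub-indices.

Seoul 0.0556: bracket 0.0454–0.0725 → index 101–150; slope 49/0.0271, offset 0.0102.
AQI = 101 + 49/0.0271·0.0102 ≈ 119.44 ⇒ 119.
Salt Lake City 0.1635: bracket 0.1509–0.1881 → index 301–500; slope 199/0.0372, offset 0.0126.
AQI = 301 + 199/0.0372·0.0126 ≈ 368.40 ⇒ 368.
Dhaka 0.0784: bracket 0.0726–0.1285 → index 151–200; slope 49/0.0559, offset 0.0058.
AQI = 151 + 49/0.0559·0.0058 ≈ 156.08 ⇒ 156.
Mumbai 0.1621: bracket 0.1509–0.1881 → index 301–500; slope 199/0.0372, offset 0.0112.
AQI = 301 + 199/0.0372·0.0112 ≈ 360.91 ⇒ 361.
Johannesburg 0.0530: bracket 0.0454–0.0725 → index 101–150; slope 49/0.0271, offset 0.0076.
AQI = 101 + 49/0.0271·0.0076 ≈ 114.74 ⇒ 115.
AQIs: Seoul=119, Salt Lake City=368, Dhaka=156, Mumbai=361, Johannesburg=115. Sum = 119 + 368 + 156 + 361 + 115 = 1119.

1119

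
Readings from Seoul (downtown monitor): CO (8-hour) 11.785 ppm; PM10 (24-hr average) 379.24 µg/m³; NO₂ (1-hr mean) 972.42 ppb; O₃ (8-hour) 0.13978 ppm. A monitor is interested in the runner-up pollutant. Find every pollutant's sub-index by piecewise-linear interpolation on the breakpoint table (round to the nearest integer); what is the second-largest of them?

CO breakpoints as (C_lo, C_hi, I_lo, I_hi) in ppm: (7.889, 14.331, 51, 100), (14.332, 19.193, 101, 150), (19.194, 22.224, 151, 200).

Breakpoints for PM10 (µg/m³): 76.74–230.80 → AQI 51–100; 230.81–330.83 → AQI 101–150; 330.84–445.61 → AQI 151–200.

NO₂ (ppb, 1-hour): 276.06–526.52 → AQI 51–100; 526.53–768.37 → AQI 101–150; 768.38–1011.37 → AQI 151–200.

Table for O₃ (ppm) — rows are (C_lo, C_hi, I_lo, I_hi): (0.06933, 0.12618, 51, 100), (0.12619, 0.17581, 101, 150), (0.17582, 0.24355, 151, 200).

172

CO: 11.785 ∈ [7.889, 14.331] ↔ index [51, 100].
51 + (11.785−7.889)·(100−51)/(14.331−7.889) = 51 + 3.896·49/6.442 ≈ 80.63, so AQI = 81.
PM10: 379.24 lies in 330.84–445.61, so I_lo=151, I_hi=200, C_lo=330.84, C_hi=445.61.
(200−151)/(445.61−330.84) × (379.24−330.84) + 151 = 49/114.77 × 48.40 + 151 ≈ 171.66 → 172.
NO₂: row 768.38–1011.37 (AQI 151–200). (200−151)·(972.42−768.38)/(1011.37−768.38) + 151 = 49·204.04/242.99 + 151 ≈ 192.15 → 192.
O₃: row 0.12619–0.17581 (AQI 101–150). (150−101)·(0.13978−0.12619)/(0.17581−0.12619) + 101 = 49·0.01359/0.04962 + 101 ≈ 114.42 → 114.
Sub-indices: CO→81, PM10→172, NO₂→192, O₃→114. Ranked high→low: 192, 172, 114, 81. Second-highest sub-index = 172.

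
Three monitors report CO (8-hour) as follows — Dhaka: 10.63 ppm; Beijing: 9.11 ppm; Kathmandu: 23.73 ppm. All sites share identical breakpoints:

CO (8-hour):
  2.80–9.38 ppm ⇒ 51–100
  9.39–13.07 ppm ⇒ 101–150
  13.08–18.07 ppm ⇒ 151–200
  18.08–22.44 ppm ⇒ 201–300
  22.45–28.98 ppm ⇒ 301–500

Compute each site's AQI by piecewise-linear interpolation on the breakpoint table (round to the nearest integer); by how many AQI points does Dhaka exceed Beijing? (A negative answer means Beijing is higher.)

Dhaka: 10.63 ∈ [9.39, 13.07] ↔ index [101, 150].
101 + (10.63−9.39)·(150−101)/(13.07−9.39) = 101 + 1.24·49/3.68 ≈ 117.51, so AQI = 118.
Beijing: 9.11 ∈ [2.80, 9.38] ↔ index [51, 100].
51 + (9.11−2.80)·(100−51)/(9.38−2.80) = 51 + 6.31·49/6.58 ≈ 97.99, so AQI = 98.
Kathmandu 23.73: bracket 22.45–28.98 → index 301–500; slope 199/6.53, offset 1.28.
AQI = 301 + 199/6.53·1.28 ≈ 340.01 ⇒ 340.
AQIs: Dhaka=118, Beijing=98, Kathmandu=340. Dhaka (118) − Beijing (98) = 20.

20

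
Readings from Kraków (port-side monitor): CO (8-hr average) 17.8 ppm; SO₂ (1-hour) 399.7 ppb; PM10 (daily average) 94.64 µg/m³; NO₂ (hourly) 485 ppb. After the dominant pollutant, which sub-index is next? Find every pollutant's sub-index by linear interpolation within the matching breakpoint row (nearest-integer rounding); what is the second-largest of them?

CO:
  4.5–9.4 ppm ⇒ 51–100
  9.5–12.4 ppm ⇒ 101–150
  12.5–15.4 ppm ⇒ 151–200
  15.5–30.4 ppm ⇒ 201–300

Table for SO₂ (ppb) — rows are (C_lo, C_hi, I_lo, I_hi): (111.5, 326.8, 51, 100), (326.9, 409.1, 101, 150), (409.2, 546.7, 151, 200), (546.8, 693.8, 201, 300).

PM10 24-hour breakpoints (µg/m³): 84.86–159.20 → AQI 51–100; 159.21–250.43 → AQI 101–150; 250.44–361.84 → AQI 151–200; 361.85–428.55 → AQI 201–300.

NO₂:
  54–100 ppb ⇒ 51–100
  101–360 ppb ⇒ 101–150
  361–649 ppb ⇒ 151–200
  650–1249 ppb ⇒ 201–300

172

CO 17.8: bracket 15.5–30.4 → index 201–300; slope 99/14.9, offset 2.3.
AQI = 201 + 99/14.9·2.3 ≈ 216.28 ⇒ 216.
SO₂ 399.7: bracket 326.9–409.1 → index 101–150; slope 49/82.2, offset 72.8.
AQI = 101 + 49/82.2·72.8 ≈ 144.40 ⇒ 144.
PM10: row 84.86–159.20 (AQI 51–100). (100−51)·(94.64−84.86)/(159.20−84.86) + 51 = 49·9.78/74.34 + 51 ≈ 57.45 → 57.
NO₂: row 361–649 (AQI 151–200). (200−151)·(485−361)/(649−361) + 151 = 49·124/288 + 151 ≈ 172.10 → 172.
Sub-indices: CO→216, SO₂→144, PM10→57, NO₂→172. Ranked high→low: 216, 172, 144, 57. Second-highest sub-index = 172.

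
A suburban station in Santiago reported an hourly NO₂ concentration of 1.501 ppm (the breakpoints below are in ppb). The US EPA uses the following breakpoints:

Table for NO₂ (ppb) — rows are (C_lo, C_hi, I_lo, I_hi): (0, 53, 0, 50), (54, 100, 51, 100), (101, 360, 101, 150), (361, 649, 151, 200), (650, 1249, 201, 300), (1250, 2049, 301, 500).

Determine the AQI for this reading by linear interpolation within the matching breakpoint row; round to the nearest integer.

Convert: 1.501 ppm = 1501 ppb.
NO₂: row 1250–2049 (AQI 301–500). (500−301)·(1501−1250)/(2049−1250) + 301 = 199·251/799 + 301 ≈ 363.51 → 364.

364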